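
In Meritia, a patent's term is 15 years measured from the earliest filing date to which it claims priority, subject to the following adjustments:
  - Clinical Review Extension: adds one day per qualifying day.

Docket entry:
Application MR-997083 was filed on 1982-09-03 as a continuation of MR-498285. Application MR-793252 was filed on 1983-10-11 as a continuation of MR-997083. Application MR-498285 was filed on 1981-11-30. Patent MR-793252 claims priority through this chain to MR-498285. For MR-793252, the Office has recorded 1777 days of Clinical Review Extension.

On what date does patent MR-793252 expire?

Earliest priority filing: 30 November 1981.
Base term: 30 November 1981 + 15 years → 30 November 1996.
Clinical Review Extension: +1777 days → 12 October 2001.

2001-10-12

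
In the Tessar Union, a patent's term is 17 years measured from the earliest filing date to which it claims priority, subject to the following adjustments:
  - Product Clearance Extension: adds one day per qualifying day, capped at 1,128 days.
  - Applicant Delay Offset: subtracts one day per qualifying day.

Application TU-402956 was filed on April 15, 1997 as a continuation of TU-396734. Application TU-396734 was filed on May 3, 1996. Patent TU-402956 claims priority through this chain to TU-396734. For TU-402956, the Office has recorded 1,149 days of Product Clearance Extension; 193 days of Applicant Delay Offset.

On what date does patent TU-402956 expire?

November 24, 2015

Earliest priority filing: 3 May 1996.
Base term: 3 May 1996 + 17 years → 3 May 2013.
Product Clearance Extension: 1149 days claimed exceeds the 1128-day cap, so +1128 days → 4 June 2016.
Applicant Delay Offset: −193 days → 24 November 2015.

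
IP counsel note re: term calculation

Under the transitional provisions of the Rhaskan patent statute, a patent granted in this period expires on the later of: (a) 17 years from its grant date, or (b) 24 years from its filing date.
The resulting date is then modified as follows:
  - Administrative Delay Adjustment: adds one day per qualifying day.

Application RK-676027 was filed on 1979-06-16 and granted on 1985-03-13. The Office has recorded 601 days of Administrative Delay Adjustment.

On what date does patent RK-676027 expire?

February 6, 2005

(a) grant + 17 years → 13 March 2002.
(b) filing + 24 years → 16 June 2003.
Later of the two: 16 June 2003.
Administrative Delay Adjustment: +601 days → 6 February 2005.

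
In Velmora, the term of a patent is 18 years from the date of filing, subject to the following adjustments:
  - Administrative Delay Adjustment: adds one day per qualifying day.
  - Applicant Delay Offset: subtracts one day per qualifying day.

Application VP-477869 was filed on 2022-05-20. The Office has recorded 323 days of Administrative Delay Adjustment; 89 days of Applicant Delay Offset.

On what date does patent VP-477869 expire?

Base term: filing date + 18 years → 20 May 2040.
Administrative Delay Adjustment: +323 days → 8 April 2041.
Applicant Delay Offset: −89 days → 9 January 2041.

2041-01-09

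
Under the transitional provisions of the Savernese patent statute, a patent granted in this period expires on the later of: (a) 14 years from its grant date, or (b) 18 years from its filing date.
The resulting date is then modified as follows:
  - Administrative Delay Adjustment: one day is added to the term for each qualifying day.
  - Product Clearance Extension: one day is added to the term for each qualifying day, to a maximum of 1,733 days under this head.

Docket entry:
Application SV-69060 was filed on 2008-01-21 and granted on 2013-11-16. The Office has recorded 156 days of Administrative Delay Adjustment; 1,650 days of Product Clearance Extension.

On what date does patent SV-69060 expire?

2032-10-26

(a) grant + 14 years → 16 November 2027.
(b) filing + 18 years → 21 January 2026.
Later of the two: 16 November 2027.
Administrative Delay Adjustment: +156 days → 20 April 2028.
Product Clearance Extension: 1650 days (within the 1733-day cap) → +1650 days → 26 October 2032.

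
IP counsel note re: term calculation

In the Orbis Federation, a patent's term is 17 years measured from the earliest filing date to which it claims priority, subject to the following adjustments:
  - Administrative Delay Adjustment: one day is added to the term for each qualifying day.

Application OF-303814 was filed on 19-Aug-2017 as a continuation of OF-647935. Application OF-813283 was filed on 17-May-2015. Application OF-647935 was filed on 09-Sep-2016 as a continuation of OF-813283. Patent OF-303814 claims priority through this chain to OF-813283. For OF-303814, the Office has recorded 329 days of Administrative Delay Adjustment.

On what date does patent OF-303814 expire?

April 11, 2033

Earliest priority filing: 17 May 2015.
Base term: 17 May 2015 + 17 years → 17 May 2032.
Administrative Delay Adjustment: +329 days → 11 April 2033.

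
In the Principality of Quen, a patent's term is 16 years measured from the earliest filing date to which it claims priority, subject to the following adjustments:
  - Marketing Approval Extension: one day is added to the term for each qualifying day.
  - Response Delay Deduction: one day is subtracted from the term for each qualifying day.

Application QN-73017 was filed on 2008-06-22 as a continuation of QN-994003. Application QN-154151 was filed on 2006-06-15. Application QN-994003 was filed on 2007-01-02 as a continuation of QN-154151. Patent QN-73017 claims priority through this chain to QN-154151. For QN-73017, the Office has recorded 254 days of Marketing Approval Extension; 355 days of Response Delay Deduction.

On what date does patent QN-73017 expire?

Earliest priority filing: 15 June 2006.
Base term: 15 June 2006 + 16 years → 15 June 2022.
Marketing Approval Extension: +254 days → 24 February 2023.
Response Delay Deduction: −355 days → 6 March 2022.

March 6, 2022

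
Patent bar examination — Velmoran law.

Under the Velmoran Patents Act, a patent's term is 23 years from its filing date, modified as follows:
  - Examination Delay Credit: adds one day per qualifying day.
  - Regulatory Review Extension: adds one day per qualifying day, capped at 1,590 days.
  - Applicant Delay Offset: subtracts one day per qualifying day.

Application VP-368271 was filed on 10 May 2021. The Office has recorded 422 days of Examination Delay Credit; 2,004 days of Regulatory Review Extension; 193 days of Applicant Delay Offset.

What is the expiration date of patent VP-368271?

May 3, 2049

Base term: filing date + 23 years → 10 May 2044.
Examination Delay Credit: +422 days → 6 July 2045.
Regulatory Review Extension: 2004 days claimed exceeds the 1590-day cap, so +1590 days → 12 November 2049.
Applicant Delay Offset: −193 days → 3 May 2049.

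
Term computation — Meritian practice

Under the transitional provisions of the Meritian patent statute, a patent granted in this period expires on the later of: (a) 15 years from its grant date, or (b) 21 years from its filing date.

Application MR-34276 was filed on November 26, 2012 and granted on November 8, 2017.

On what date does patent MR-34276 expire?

(a) grant + 15 years → 8 November 2032.
(b) filing + 21 years → 26 November 2033.
Later of the two: 26 November 2033.

November 26, 2033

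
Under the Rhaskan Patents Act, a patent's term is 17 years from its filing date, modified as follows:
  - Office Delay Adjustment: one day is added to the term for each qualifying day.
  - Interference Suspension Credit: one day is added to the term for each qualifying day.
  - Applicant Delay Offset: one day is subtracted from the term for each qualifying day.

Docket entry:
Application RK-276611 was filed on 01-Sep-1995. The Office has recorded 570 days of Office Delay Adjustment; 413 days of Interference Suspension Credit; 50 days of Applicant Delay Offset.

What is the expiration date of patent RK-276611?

Base term: filing date + 17 years → 1 September 2012.
Office Delay Adjustment: +570 days → 25 March 2014.
Interference Suspension Credit: +413 days → 12 May 2015.
Applicant Delay Offset: −50 days → 23 March 2015.

March 23, 2015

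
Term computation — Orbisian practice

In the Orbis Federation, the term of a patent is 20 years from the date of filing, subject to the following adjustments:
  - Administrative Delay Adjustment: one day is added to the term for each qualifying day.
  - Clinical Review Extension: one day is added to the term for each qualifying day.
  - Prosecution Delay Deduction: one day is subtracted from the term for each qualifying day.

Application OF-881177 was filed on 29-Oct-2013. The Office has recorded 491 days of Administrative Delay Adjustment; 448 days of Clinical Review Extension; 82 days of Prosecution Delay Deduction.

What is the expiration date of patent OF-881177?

Base term: filing date + 20 years → 29 October 2033.
Administrative Delay Adjustment: +491 days → 4 March 2035.
Clinical Review Extension: +448 days → 25 May 2036.
Prosecution Delay Deduction: −82 days → 4 March 2036.

March 4, 2036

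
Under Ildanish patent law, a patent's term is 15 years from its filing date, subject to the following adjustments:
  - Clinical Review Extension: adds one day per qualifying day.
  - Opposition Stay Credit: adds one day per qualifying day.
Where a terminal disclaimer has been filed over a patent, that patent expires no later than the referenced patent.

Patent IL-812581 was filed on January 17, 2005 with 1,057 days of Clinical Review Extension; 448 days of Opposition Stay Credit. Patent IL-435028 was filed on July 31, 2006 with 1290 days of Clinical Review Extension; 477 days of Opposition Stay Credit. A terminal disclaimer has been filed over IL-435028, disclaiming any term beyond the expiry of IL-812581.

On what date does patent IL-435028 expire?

March 1, 2024

Natural term of IL-435028:
  Base: filing + 15 years → 31 July 2021.
  Clinical Review Extension: +1290 days → 10 February 2025.
  Opposition Stay Credit: +477 days → 2 June 2026.
Expiry of referenced patent IL-812581:
  Base: filing + 15 years → 17 January 2020.
  Clinical Review Extension: +1057 days → 9 December 2022.
  Opposition Stay Credit: +448 days → 1 March 2024.
Terminal disclaimer: IL-435028 expires on the earlier of 2 June 2026 and 1 March 2024.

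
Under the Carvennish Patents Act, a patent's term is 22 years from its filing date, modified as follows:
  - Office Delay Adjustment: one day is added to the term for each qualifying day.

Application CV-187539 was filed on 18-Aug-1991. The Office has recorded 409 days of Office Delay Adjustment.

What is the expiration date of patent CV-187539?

October 1, 2014

Base term: filing date + 22 years → 18 August 2013.
Office Delay Adjustment: +409 days → 1 October 2014.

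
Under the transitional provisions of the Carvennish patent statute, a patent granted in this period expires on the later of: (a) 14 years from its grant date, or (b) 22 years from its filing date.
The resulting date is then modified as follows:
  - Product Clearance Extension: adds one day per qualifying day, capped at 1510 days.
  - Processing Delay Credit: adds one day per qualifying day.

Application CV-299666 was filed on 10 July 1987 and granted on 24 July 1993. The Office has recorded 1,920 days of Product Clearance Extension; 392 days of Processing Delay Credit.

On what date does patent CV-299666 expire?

2014-09-24

(a) grant + 14 years → 24 July 2007.
(b) filing + 22 years → 10 July 2009.
Later of the two: 10 July 2009.
Product Clearance Extension: 1920 days claimed exceeds the 1510-day cap, so +1510 days → 28 August 2013.
Processing Delay Credit: +392 days → 24 September 2014.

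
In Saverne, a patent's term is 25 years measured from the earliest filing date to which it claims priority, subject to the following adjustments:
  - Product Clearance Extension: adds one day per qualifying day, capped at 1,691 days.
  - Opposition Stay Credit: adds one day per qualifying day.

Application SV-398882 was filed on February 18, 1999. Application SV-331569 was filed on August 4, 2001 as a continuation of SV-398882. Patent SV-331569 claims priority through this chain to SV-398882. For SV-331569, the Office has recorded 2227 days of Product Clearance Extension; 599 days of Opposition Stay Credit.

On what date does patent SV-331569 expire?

May 27, 2030

Earliest priority filing: 18 February 1999.
Base term: 18 February 1999 + 25 years → 18 February 2024.
Product Clearance Extension: 2227 days claimed exceeds the 1691-day cap, so +1691 days → 5 October 2028.
Opposition Stay Credit: +599 days → 27 May 2030.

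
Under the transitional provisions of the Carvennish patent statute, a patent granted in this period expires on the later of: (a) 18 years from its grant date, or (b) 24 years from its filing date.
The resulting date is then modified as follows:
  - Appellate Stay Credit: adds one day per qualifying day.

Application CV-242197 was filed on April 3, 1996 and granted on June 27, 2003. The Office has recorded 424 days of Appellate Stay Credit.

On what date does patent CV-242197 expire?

(a) grant + 18 years → 27 June 2021.
(b) filing + 24 years → 3 April 2020.
Later of the two: 27 June 2021.
Appellate Stay Credit: +424 days → 25 August 2022.

2022-08-25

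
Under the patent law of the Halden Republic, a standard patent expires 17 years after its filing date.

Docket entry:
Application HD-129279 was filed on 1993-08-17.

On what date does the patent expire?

Filing date + 17 years → 17 August 2010.

August 17, 2010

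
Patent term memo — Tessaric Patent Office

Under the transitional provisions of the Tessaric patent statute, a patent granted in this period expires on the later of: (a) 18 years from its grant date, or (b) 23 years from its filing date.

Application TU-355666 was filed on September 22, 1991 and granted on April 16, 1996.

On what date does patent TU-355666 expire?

September 22, 2014

(a) grant + 18 years → 16 April 2014.
(b) filing + 23 years → 22 September 2014.
Later of the two: 22 September 2014.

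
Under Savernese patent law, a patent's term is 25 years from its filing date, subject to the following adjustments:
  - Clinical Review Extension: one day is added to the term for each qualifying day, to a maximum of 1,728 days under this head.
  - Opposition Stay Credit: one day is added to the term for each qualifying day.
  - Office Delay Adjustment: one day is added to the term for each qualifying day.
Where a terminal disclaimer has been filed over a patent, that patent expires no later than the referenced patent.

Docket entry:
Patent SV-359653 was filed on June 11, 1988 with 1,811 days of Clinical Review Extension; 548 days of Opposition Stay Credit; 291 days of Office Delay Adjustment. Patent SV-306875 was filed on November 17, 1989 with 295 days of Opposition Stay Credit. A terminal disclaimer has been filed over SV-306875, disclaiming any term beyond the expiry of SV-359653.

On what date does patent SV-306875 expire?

Natural term of SV-306875:
  Base: filing + 25 years → 17 November 2014.
  Opposition Stay Credit: +295 days → 8 September 2015.
Expiry of referenced patent SV-359653:
  Base: filing + 25 years → 11 June 2013.
  Clinical Review Extension: 1811 days claimed exceeds the 1728-day cap, so +1728 days → 5 March 2018.
  Opposition Stay Credit: +548 days → 4 September 2019.
  Office Delay Adjustment: +291 days → 21 June 2020.
Terminal disclaimer: SV-306875 expires on the earlier of 8 September 2015 and 21 June 2020.

September 8, 2015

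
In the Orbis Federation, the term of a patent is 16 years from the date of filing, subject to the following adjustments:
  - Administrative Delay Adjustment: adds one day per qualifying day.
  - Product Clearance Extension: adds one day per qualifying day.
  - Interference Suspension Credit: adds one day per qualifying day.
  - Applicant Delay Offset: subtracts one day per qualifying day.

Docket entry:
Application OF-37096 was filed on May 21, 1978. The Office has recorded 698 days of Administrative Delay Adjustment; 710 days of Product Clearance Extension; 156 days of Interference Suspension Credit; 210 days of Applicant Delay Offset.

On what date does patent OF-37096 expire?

1998-02-03

Base term: filing date + 16 years → 21 May 1994.
Administrative Delay Adjustment: +698 days → 18 April 1996.
Product Clearance Extension: +710 days → 29 March 1998.
Interference Suspension Credit: +156 days → 1 September 1998.
Applicant Delay Offset: −210 days → 3 February 1998.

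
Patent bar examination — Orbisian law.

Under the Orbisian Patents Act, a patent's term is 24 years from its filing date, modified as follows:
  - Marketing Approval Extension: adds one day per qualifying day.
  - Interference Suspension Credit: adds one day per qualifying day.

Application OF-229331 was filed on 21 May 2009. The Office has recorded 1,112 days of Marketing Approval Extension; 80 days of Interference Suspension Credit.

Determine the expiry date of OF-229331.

August 25, 2036

Base term: filing date + 24 years → 21 May 2033.
Marketing Approval Extension: +1112 days → 6 June 2036.
Interference Suspension Credit: +80 days → 25 August 2036.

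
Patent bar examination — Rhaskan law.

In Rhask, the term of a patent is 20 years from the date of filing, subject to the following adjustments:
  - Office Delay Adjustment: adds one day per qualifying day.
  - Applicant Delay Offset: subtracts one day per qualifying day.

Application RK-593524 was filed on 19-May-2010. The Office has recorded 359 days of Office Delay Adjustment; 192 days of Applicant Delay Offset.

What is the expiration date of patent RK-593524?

November 2, 2030

Base term: filing date + 20 years → 19 May 2030.
Office Delay Adjustment: +359 days → 13 May 2031.
Applicant Delay Offset: −192 days → 2 November 2030.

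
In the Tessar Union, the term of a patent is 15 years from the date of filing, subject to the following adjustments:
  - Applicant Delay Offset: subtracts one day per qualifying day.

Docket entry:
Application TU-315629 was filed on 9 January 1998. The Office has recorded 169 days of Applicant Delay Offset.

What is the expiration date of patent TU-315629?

Base term: filing date + 15 years → 9 January 2013.
Applicant Delay Offset: −169 days → 24 July 2012.

July 24, 2012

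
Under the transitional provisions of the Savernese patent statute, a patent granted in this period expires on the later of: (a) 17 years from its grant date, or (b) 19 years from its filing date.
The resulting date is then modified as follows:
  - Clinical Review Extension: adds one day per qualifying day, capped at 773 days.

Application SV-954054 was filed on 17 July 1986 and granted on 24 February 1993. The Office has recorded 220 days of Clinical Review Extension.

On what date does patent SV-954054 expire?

October 2, 2010

(a) grant + 17 years → 24 February 2010.
(b) filing + 19 years → 17 July 2005.
Later of the two: 24 February 2010.
Clinical Review Extension: 220 days (within the 773-day cap) → +220 days → 2 October 2010.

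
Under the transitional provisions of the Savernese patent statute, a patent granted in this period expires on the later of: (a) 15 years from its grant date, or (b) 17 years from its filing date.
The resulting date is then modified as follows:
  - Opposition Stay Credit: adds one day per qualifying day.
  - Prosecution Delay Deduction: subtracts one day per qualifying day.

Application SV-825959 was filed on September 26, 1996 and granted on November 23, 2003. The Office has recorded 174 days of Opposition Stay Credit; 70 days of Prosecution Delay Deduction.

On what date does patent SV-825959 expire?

(a) grant + 15 years → 23 November 2018.
(b) filing + 17 years → 26 September 2013.
Later of the two: 23 November 2018.
Opposition Stay Credit: +174 days → 16 May 2019.
Prosecution Delay Deduction: −70 days → 7 March 2019.

March 7, 2019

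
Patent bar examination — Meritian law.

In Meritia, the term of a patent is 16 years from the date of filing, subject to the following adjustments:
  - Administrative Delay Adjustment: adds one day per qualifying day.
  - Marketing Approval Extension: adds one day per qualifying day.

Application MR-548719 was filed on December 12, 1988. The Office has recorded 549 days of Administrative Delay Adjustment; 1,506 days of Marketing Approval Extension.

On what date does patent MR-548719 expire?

Base term: filing date + 16 years → 12 December 2004.
Administrative Delay Adjustment: +549 days → 14 June 2006.
Marketing Approval Extension: +1506 days → 29 July 2010.

July 29, 2010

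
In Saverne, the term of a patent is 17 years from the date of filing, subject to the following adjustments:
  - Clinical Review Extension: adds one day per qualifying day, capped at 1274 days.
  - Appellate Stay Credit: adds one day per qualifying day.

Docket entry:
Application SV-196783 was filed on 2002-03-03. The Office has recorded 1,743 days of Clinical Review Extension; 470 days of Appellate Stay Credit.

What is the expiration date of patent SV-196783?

December 11, 2023

Base term: filing date + 17 years → 3 March 2019.
Clinical Review Extension: 1743 days claimed exceeds the 1274-day cap, so +1274 days → 28 August 2022.
Appellate Stay Credit: +470 days → 11 December 2023.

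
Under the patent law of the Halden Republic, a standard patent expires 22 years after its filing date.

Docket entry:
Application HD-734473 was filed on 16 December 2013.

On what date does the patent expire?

Filing date + 22 years → 16 December 2035.

December 16, 2035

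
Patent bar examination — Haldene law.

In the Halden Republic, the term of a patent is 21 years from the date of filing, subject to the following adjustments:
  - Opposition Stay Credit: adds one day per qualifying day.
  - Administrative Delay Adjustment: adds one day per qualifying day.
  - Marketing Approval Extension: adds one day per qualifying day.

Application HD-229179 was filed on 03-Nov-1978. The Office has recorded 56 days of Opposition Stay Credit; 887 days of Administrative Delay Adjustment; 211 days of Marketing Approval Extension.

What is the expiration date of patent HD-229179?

December 31, 2002

Base term: filing date + 21 years → 3 November 1999.
Opposition Stay Credit: +56 days → 29 December 1999.
Administrative Delay Adjustment: +887 days → 3 June 2002.
Marketing Approval Extension: +211 days → 31 December 2002.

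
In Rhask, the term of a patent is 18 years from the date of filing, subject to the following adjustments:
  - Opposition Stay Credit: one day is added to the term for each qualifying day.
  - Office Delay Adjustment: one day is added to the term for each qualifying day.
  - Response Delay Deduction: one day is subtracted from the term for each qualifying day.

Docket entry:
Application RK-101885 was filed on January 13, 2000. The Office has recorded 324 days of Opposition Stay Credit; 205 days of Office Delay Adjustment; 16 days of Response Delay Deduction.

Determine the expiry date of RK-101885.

Base term: filing date + 18 years → 13 January 2018.
Opposition Stay Credit: +324 days → 3 December 2018.
Office Delay Adjustment: +205 days → 26 June 2019.
Response Delay Deduction: −16 days → 10 June 2019.

June 10, 2019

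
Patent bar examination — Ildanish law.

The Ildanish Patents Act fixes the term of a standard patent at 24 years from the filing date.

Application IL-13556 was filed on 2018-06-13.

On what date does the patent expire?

June 13, 2042

Filing date + 24 years → 13 June 2042.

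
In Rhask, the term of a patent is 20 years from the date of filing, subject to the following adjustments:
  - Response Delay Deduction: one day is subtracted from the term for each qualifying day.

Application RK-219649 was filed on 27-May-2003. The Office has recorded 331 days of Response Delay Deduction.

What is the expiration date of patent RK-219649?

Base term: filing date + 20 years → 27 May 2023.
Response Delay Deduction: −331 days → 30 June 2022.

June 30, 2022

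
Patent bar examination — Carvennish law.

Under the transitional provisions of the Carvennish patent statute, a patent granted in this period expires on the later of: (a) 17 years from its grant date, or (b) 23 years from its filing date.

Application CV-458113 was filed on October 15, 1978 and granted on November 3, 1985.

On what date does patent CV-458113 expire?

(a) grant + 17 years → 3 November 2002.
(b) filing + 23 years → 15 October 2001.
Later of the two: 3 November 2002.

2002-11-03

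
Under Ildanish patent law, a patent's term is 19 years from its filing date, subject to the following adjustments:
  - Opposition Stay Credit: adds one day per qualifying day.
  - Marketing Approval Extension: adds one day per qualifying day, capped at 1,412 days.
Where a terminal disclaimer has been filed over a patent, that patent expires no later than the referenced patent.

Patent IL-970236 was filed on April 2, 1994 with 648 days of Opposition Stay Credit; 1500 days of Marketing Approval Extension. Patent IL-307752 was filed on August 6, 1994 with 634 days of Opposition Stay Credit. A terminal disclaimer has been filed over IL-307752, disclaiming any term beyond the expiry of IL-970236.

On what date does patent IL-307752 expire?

Natural term of IL-307752:
  Base: filing + 19 years → 6 August 2013.
  Opposition Stay Credit: +634 days → 2 May 2015.
Expiry of referenced patent IL-970236:
  Base: filing + 19 years → 2 April 2013.
  Opposition Stay Credit: +648 days → 10 January 2015.
  Marketing Approval Extension: 1500 days claimed exceeds the 1412-day cap, so +1412 days → 22 November 2018.
Terminal disclaimer: IL-307752 expires on the earlier of 2 May 2015 and 22 November 2018.

May 2, 2015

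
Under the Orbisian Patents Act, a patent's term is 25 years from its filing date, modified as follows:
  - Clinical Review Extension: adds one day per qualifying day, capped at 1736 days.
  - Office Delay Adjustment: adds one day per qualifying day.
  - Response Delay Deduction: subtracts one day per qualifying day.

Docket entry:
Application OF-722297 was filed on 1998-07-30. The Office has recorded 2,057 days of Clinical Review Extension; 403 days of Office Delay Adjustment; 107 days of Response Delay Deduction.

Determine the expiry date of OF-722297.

2029-02-20

Base term: filing date + 25 years → 30 July 2023.
Clinical Review Extension: 2057 days claimed exceeds the 1736-day cap, so +1736 days → 30 April 2028.
Office Delay Adjustment: +403 days → 7 June 2029.
Response Delay Deduction: −107 days → 20 February 2029.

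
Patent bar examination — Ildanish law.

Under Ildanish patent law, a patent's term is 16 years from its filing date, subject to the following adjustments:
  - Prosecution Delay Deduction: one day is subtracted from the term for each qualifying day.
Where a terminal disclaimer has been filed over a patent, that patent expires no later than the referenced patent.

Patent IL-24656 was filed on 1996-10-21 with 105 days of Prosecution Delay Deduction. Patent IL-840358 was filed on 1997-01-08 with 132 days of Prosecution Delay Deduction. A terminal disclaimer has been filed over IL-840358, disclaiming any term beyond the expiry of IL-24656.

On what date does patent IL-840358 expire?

Natural term of IL-840358:
  Base: filing + 16 years → 8 January 2013.
  Prosecution Delay Deduction: −132 days → 29 August 2012.
Expiry of referenced patent IL-24656:
  Base: filing + 16 years → 21 October 2012.
  Prosecution Delay Deduction: −105 days → 8 July 2012.
Terminal disclaimer: IL-840358 expires on the earlier of 29 August 2012 and 8 July 2012.

2012-07-08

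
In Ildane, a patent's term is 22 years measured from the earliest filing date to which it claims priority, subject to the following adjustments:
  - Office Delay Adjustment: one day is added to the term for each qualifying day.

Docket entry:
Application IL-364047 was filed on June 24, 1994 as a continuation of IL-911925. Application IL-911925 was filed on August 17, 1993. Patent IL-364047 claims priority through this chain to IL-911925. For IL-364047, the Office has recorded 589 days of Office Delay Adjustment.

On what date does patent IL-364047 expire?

March 28, 2017

Earliest priority filing: 17 August 1993.
Base term: 17 August 1993 + 22 years → 17 August 2015.
Office Delay Adjustment: +589 days → 28 March 2017.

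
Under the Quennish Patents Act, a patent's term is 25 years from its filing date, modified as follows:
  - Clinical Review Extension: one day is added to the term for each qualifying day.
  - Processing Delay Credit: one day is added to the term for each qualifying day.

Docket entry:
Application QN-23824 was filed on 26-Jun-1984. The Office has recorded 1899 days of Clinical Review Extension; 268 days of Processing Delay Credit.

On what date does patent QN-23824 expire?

June 2, 2015

Base term: filing date + 25 years → 26 June 2009.
Clinical Review Extension: +1899 days → 7 September 2014.
Processing Delay Credit: +268 days → 2 June 2015.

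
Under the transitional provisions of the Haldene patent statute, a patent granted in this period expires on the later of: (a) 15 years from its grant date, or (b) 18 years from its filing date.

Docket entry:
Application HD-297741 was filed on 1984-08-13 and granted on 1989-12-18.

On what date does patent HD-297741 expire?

December 18, 2004

(a) grant + 15 years → 18 December 2004.
(b) filing + 18 years → 13 August 2002.
Later of the two: 18 December 2004.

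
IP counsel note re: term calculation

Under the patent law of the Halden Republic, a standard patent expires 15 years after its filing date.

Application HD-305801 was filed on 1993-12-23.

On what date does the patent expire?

Filing date + 15 years → 23 December 2008.

2008-12-23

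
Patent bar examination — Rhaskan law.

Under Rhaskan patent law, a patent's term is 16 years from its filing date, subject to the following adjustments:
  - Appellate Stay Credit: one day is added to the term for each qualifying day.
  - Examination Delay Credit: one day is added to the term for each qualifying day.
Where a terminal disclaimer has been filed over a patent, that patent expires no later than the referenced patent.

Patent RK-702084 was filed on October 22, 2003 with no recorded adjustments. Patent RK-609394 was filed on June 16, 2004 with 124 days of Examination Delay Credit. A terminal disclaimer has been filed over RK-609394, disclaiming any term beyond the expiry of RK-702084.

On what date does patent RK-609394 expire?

Natural term of RK-609394:
  Base: filing + 16 years → 16 June 2020.
  Examination Delay Credit: +124 days → 18 October 2020.
Expiry of referenced patent RK-702084:
  Base: filing + 16 years → 22 October 2019.
Terminal disclaimer: RK-609394 expires on the earlier of 18 October 2020 and 22 October 2019.

2019-10-22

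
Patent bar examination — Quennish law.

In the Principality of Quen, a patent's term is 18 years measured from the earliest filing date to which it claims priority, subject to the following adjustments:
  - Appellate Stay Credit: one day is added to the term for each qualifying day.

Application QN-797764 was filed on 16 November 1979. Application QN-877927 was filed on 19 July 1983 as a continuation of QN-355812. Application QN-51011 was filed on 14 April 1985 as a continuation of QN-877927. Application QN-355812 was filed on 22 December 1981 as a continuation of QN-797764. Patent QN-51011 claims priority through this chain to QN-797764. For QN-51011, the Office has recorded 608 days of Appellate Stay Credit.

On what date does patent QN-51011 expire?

July 17, 1999

Earliest priority filing: 16 November 1979.
Base term: 16 November 1979 + 18 years → 16 November 1997.
Appellate Stay Credit: +608 days → 17 July 1999.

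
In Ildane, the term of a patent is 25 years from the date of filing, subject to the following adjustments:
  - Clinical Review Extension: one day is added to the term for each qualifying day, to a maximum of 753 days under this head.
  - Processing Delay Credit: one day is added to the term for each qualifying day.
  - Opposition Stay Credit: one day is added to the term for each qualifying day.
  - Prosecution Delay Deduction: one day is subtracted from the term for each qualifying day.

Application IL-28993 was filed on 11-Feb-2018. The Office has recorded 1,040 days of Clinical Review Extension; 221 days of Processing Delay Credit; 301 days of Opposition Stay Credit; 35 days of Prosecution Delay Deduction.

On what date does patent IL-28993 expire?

2046-07-05

Base term: filing date + 25 years → 11 February 2043.
Clinical Review Extension: 1040 days claimed exceeds the 753-day cap, so +753 days → 5 March 2045.
Processing Delay Credit: +221 days → 12 October 2045.
Opposition Stay Credit: +301 days → 9 August 2046.
Prosecution Delay Deduction: −35 days → 5 July 2046.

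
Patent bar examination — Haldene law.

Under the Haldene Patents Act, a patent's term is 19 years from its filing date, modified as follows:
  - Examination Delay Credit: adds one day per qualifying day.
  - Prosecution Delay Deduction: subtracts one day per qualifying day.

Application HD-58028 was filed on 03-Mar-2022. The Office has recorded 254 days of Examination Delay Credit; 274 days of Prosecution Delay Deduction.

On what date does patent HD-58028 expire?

2041-02-11

Base term: filing date + 19 years → 3 March 2041.
Examination Delay Credit: +254 days → 12 November 2041.
Prosecution Delay Deduction: −274 days → 11 February 2041.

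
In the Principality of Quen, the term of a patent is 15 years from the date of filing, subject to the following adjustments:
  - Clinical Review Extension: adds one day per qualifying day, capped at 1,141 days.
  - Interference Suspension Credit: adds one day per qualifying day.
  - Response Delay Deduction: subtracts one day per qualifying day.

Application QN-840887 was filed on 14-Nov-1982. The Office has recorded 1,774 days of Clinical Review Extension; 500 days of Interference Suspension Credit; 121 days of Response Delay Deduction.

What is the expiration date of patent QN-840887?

Base term: filing date + 15 years → 14 November 1997.
Clinical Review Extension: 1774 days claimed exceeds the 1141-day cap, so +1141 days → 29 December 2000.
Interference Suspension Credit: +500 days → 13 May 2002.
Response Delay Deduction: −121 days → 12 January 2002.

2002-01-12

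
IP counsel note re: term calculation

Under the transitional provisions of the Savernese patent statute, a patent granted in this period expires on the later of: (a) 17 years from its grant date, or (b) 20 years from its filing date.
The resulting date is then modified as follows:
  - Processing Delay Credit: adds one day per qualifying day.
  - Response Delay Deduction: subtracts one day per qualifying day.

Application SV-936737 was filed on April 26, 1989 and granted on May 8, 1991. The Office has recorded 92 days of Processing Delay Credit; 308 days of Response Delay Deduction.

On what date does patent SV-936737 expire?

(a) grant + 17 years → 8 May 2008.
(b) filing + 20 years → 26 April 2009.
Later of the two: 26 April 2009.
Processing Delay Credit: +92 days → 27 July 2009.
Response Delay Deduction: −308 days → 22 September 2008.

September 22, 2008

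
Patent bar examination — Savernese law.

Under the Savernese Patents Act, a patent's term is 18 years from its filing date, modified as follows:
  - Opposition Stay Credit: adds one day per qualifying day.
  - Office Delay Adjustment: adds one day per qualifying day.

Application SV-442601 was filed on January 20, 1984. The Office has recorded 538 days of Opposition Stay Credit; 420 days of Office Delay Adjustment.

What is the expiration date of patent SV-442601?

2004-09-04

Base term: filing date + 18 years → 20 January 2002.
Opposition Stay Credit: +538 days → 12 July 2003.
Office Delay Adjustment: +420 days → 4 September 2004.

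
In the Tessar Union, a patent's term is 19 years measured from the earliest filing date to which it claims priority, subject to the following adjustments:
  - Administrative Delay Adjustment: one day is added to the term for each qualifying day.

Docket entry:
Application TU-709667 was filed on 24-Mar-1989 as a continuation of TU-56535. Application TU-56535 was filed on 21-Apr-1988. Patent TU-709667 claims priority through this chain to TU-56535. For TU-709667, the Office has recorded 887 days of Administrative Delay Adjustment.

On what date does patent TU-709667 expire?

Earliest priority filing: 21 April 1988.
Base term: 21 April 1988 + 19 years → 21 April 2007.
Administrative Delay Adjustment: +887 days → 24 September 2009.

2009-09-24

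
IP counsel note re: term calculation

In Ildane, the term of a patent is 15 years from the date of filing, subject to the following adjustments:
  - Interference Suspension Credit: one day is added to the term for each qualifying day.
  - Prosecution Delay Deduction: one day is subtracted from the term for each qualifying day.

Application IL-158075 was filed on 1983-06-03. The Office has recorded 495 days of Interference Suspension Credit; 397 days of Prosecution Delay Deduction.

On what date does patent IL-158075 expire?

1998-09-09

Base term: filing date + 15 years → 3 June 1998.
Interference Suspension Credit: +495 days → 11 October 1999.
Prosecution Delay Deduction: −397 days → 9 September 1998.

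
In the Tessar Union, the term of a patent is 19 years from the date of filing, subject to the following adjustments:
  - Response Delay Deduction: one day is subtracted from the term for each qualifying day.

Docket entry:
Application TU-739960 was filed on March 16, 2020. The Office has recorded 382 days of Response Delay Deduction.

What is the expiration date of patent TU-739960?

Base term: filing date + 19 years → 16 March 2039.
Response Delay Deduction: −382 days → 27 February 2038.

2038-02-27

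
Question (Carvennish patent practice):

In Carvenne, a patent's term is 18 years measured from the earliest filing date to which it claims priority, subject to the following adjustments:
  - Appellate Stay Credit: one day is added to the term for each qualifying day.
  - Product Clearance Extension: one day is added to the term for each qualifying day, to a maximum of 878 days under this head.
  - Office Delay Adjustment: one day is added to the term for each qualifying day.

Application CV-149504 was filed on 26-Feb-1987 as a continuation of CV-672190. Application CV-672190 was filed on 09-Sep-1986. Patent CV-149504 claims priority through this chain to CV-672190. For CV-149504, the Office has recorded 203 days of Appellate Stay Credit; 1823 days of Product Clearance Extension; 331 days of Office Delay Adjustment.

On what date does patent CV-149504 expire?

Earliest priority filing: 9 September 1986.
Base term: 9 September 1986 + 18 years → 9 September 2004.
Appellate Stay Credit: +203 days → 31 March 2005.
Product Clearance Extension: 1823 days claimed exceeds the 878-day cap, so +878 days → 26 August 2007.
Office Delay Adjustment: +331 days → 22 July 2008.

2008-07-22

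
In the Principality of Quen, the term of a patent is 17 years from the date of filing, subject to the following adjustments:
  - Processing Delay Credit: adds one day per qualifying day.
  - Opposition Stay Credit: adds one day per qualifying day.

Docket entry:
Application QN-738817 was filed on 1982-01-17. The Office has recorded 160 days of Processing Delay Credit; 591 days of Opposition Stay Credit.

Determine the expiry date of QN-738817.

Base term: filing date + 17 years → 17 January 1999.
Processing Delay Credit: +160 days → 26 June 1999.
Opposition Stay Credit: +591 days → 6 February 2001.

2001-02-06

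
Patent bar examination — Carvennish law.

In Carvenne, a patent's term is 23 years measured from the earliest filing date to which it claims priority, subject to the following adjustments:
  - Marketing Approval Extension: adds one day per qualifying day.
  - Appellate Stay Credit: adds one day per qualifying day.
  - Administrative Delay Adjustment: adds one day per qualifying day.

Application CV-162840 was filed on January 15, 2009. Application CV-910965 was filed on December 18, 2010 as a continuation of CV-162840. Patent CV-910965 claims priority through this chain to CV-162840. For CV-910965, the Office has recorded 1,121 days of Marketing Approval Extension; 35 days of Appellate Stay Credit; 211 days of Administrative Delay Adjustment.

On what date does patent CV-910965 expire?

Earliest priority filing: 15 January 2009.
Base term: 15 January 2009 + 23 years → 15 January 2032.
Marketing Approval Extension: +1121 days → 9 February 2035.
Appellate Stay Credit: +35 days → 16 March 2035.
Administrative Delay Adjustment: +211 days → 13 October 2035.

2035-10-13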